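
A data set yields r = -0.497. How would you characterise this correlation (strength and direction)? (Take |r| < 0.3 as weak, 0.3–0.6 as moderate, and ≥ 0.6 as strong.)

moderate negative

r = -0.497 < 0 so the relationship is negative.
|r| = 0.497, which falls in the moderate range.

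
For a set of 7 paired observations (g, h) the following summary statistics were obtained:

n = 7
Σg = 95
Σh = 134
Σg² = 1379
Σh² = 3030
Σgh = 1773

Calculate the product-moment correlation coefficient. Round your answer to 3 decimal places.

-0.223

r = (nΣgh − ΣgΣh) / √[(nΣg² − (Σg)²)(nΣh² − (Σh)²)]
Numerator: 7×1773 − 95×134 = -319
Denominator: √[(9653 − 9025)(21210 − 17956)] = √[628 × 3254] = 1429.5146
r = -319 / 1429.5146 ≈ -0.223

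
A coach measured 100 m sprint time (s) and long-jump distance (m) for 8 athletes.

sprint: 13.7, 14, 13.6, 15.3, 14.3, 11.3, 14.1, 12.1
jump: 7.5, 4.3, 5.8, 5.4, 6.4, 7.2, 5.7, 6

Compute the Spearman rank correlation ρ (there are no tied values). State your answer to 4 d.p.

-0.4762

Rank sprint: 4, 5, 3, 8, 7, 1, 6, 2
Rank jump: 8, 1, 4, 2, 6, 7, 3, 5
d = rank(sprint) − rank(jump): -4, 4, -1, 6, 1, -6, 3, -3; Σd² = 124
ρ = 1 − 6Σd² / [n(n²−1)] = 1 − 6×124 / (8×63) = 1 − 744/504 ≈ -0.4762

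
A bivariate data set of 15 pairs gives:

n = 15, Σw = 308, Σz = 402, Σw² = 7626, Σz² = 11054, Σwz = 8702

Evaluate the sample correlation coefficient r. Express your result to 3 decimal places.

0.741

r = (nΣwz − ΣwΣz) / √[(nΣw² − (Σw)²)(nΣz² − (Σz)²)]
Numerator: 15×8702 − 308×402 = 6714
Denominator: √[(114390 − 94864)(165810 − 161604)] = √[19526 × 4206] = 9062.3593
r = 6714 / 9062.3593 ≈ 0.741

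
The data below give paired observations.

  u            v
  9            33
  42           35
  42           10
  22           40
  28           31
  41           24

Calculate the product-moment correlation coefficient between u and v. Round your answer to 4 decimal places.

-0.5382

n = 6, Σu = 184, Σv = 173, Σu² = 6558, Σv² = 5551, Σuv = 4919
nΣuv − ΣuΣv = 29514 − 31832 = -2318
nΣu² − (Σu)² = 39348 − 33856 = 5492; nΣv² − (Σv)² = 33306 − 29929 = 3377
r = -2318 / √(5492 × 3377) = -2318 / 4306.5629 ≈ -0.5382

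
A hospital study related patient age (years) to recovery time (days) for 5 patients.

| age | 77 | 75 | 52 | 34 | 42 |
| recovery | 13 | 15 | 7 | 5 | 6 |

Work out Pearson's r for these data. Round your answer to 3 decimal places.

n = 5, Σx = 280, Σy = 46, Σx² = 17178, Σy² = 504, Σxy = 2912
nΣxy − ΣxΣy = 14560 − 12880 = 1680
nΣx² − (Σx)² = 85890 − 78400 = 7490; nΣy² − (Σy)² = 2520 − 2116 = 404
r = 1680 / √(7490 × 404) = 1680 / 1739.5287 ≈ 0.966

0.966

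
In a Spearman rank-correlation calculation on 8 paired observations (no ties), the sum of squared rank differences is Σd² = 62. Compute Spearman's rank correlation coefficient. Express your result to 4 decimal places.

0.2619

ρ = 1 − 6Σd² / [n(n²−1)] = 1 − 6×62 / (8×63)
  = 1 − 372/504 = 1 − 0.73810 ≈ 0.2619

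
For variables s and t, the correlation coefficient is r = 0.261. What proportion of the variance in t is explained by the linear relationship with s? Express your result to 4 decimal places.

r² = (0.261)² = 0.0681

0.0681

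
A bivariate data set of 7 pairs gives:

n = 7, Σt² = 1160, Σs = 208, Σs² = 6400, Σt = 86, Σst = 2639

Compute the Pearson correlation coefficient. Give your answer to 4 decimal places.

0.5547

r = (nΣst − ΣsΣt) / √[(nΣs² − (Σs)²)(nΣt² − (Σt)²)]
Numerator: 7×2639 − 208×86 = 585
Denominator: √[(44800 − 43264)(8120 − 7396)] = √[1536 × 724] = 1054.5445
r = 585 / 1054.5445 ≈ 0.5547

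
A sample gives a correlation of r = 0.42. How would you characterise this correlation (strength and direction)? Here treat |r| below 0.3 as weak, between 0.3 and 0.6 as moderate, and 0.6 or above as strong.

moderate positive

r = 0.42 > 0 so the relationship is positive.
|r| = 0.42, which falls in the moderate range.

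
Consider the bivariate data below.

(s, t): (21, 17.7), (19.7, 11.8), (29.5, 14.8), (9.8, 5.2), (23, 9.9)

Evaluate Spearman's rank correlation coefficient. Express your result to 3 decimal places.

Rank s: 3, 2, 5, 1, 4
Rank t: 5, 3, 4, 1, 2
d = rank(s) − rank(t): -2, -1, 1, 0, 2; Σd² = 10
ρ = 1 − 6Σd² / [n(n²−1)] = 1 − 6×10 / (5×24) = 1 − 60/120 ≈ 0.500

0.500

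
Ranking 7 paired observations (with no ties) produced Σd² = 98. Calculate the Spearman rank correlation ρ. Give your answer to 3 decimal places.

ρ = 1 − 6Σd² / [n(n²−1)] = 1 − 6×98 / (7×48)
  = 1 − 588/336 = 1 − 1.7500 ≈ -0.750

-0.750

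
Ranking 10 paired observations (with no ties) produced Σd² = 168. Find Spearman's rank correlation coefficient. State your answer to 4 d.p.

ρ = 1 − 6Σd² / [n(n²−1)] = 1 − 6×168 / (10×99)
  = 1 − 1008/990 = 1 − 1.01818 ≈ -0.0182

-0.0182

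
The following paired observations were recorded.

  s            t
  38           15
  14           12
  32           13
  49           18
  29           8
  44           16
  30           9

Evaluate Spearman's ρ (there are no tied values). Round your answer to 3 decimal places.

0.893

Rank s: 5, 1, 4, 7, 2, 6, 3
Rank t: 5, 3, 4, 7, 1, 6, 2
d = rank(s) − rank(t): 0, -2, 0, 0, 1, 0, 1; Σd² = 6
ρ = 1 − 6Σd² / [n(n²−1)] = 1 − 6×6 / (7×48) = 1 − 36/336 ≈ 0.893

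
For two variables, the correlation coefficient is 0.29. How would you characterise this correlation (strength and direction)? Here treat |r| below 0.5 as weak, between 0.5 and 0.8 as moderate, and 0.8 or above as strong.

weak positive

r = 0.29 > 0 so the relationship is positive.
|r| = 0.29, which falls in the weak range.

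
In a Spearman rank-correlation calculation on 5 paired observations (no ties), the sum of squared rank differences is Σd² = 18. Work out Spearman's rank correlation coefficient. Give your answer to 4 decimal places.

0.1000

ρ = 1 − 6Σd² / [n(n²−1)] = 1 − 6×18 / (5×24)
  = 1 − 108/120 = 1 − 0.90000 ≈ 0.1000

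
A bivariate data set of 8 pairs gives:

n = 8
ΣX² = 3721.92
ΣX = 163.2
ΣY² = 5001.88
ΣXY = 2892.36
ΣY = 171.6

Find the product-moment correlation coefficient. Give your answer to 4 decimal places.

r = (nΣXY − ΣXΣY) / √[(nΣX² − (ΣX)²)(nΣY² − (ΣY)²)]
Numerator: 8×2892.36 − 163.2×171.6 = -4866.24
Denominator: √[(29775.36 − 26634.24)(40015.04 − 29446.56)] = √[3141.12 × 10568.48] = 5761.6720
r = -4866.24 / 5761.6720 ≈ -0.8446

-0.8446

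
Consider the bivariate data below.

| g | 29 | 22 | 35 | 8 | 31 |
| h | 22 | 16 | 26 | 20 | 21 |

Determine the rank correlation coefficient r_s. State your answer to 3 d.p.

0.800

Rank g: 3, 2, 5, 1, 4
Rank h: 4, 1, 5, 2, 3
d = rank(g) − rank(h): -1, 1, 0, -1, 1; Σd² = 4
ρ = 1 − 6Σd² / [n(n²−1)] = 1 − 6×4 / (5×24) = 1 − 24/120 ≈ 0.800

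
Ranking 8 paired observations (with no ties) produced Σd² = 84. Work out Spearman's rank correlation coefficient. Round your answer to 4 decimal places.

ρ = 1 − 6Σd² / [n(n²−1)] = 1 − 6×84 / (8×63)
  = 1 − 504/504 = 1 − 1.00000 ≈ 0.0000

0.0000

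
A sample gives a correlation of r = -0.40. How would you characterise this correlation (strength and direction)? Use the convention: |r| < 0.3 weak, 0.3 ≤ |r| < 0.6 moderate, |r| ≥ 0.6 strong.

moderate negative

r = -0.40 < 0 so the relationship is negative.
|r| = 0.40, which falls in the moderate range.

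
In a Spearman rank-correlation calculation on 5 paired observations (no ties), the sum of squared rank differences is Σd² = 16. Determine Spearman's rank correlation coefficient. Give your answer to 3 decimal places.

ρ = 1 − 6Σd² / [n(n²−1)] = 1 − 6×16 / (5×24)
  = 1 − 96/120 = 1 − 0.8000 ≈ 0.200

0.200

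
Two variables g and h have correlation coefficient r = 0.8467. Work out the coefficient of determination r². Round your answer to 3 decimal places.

r² = (0.8467)² = 0.717

0.717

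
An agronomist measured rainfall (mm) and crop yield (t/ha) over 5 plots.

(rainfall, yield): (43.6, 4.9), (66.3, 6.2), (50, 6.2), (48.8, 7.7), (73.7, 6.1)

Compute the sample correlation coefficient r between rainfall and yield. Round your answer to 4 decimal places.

0.0686

n = 5, Σx = 282.4, Σy = 31.1, Σx² = 16609.78, Σy² = 197.39, Σxy = 1760.03
nΣxy − ΣxΣy = 8800.15 − 8782.64 = 17.51
nΣx² − (Σx)² = 83048.9 − 79749.76 = 3299.14; nΣy² − (Σy)² = 986.95 − 967.21 = 19.74
r = 17.51 / √(3299.14 × 19.74) = 17.51 / 255.1960 ≈ 0.0686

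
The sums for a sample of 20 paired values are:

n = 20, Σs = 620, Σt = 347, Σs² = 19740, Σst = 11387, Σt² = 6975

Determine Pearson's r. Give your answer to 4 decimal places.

0.8942

r = (nΣst − ΣsΣt) / √[(nΣs² − (Σs)²)(nΣt² − (Σt)²)]
Numerator: 20×11387 − 620×347 = 12600
Denominator: √[(394800 − 384400)(139500 − 120409)] = √[10400 × 19091] = 14090.6494
r = 12600 / 14090.6494 ≈ 0.8942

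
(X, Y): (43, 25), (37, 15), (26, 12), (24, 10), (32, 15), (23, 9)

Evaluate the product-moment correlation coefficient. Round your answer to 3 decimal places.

n = 6, ΣX = 185, ΣY = 86, ΣX² = 6023, ΣY² = 1400, ΣXY = 2869
nΣXY − ΣXΣY = 17214 − 15910 = 1304
nΣX² − (ΣX)² = 36138 − 34225 = 1913; nΣY² − (ΣY)² = 8400 − 7396 = 1004
r = 1304 / √(1913 × 1004) = 1304 / 1385.8759 ≈ 0.941

0.941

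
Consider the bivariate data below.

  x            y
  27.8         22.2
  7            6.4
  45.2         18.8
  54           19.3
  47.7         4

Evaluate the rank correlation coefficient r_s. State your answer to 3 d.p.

Rank x: 2, 1, 3, 5, 4
Rank y: 5, 2, 3, 4, 1
d = rank(x) − rank(y): -3, -1, 0, 1, 3; Σd² = 20
ρ = 1 − 6Σd² / [n(n²−1)] = 1 − 6×20 / (5×24) = 1 − 120/120 ≈ 0.000

0.000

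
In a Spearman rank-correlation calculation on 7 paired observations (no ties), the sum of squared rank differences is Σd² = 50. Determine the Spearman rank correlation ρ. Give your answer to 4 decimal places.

0.1071

ρ = 1 − 6Σd² / [n(n²−1)] = 1 − 6×50 / (7×48)
  = 1 − 300/336 = 1 − 0.89286 ≈ 0.1071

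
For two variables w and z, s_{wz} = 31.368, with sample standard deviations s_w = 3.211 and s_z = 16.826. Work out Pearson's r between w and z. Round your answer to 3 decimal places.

0.581

r = Cov(w,z) / (s_w · s_z) = 31.368 / (3.211 × 16.826)
  = 31.368 / 54.0283 ≈ 0.581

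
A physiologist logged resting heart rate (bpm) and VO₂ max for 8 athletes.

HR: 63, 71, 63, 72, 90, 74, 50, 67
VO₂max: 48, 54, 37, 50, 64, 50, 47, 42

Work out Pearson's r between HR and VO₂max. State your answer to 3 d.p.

0.721

n = 8, Σx = 550, Σy = 392, Σx² = 38728, Σy² = 19658, Σxy = 27413
nΣxy − ΣxΣy = 219304 − 215600 = 3704
nΣx² − (Σx)² = 309824 − 302500 = 7324; nΣy² − (Σy)² = 157264 − 153664 = 3600
r = 3704 / √(7324 × 3600) = 3704 / 5134.8223 ≈ 0.721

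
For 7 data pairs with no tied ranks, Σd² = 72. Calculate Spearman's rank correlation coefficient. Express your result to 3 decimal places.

ρ = 1 − 6Σd² / [n(n²−1)] = 1 − 6×72 / (7×48)
  = 1 − 432/336 = 1 − 1.2857 ≈ -0.286

-0.286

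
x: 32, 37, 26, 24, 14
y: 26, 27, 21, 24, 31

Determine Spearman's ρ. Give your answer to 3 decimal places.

Rank x: 4, 5, 3, 2, 1
Rank y: 3, 4, 1, 2, 5
d = rank(x) − rank(y): 1, 1, 2, 0, -4; Σd² = 22
ρ = 1 − 6Σd² / [n(n²−1)] = 1 − 6×22 / (5×24) = 1 − 132/120 ≈ -0.100

-0.100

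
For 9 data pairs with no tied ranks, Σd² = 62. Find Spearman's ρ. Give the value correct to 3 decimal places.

ρ = 1 − 6Σd² / [n(n²−1)] = 1 − 6×62 / (9×80)
  = 1 − 372/720 = 1 − 0.5167 ≈ 0.483

0.483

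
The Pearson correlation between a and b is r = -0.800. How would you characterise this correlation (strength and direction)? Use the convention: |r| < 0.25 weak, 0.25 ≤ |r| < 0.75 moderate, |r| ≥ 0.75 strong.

r = -0.800 < 0 so the relationship is negative.
|r| = 0.800, which falls in the strong range.

strong negative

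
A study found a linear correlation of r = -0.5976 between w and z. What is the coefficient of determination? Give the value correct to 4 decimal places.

r² = (-0.5976)² = 0.3571

0.3571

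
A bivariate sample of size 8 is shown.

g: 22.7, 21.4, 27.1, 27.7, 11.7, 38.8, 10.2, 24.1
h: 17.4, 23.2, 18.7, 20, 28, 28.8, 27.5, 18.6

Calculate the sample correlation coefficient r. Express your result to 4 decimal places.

n = 8, Σg = 183.7, Σh = 182.2, Σg² = 4802.13, Σh² = 4306.34, Σgh = 4126.03
nΣgh − ΣgΣh = 33008.24 − 33470.14 = -461.9
nΣg² − (Σg)² = 38417.04 − 33745.69 = 4671.35; nΣh² − (Σh)² = 34450.72 − 33196.84 = 1253.88
r = -461.9 / √(4671.35 × 1253.88) = -461.9 / 2420.1885 ≈ -0.1909

-0.1909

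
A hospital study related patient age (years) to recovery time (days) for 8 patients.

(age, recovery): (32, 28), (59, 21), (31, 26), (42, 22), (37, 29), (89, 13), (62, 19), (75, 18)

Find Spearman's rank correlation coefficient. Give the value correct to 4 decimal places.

Rank age: 2, 5, 1, 4, 3, 8, 6, 7
Rank recovery: 7, 4, 6, 5, 8, 1, 3, 2
d = rank(age) − rank(recovery): -5, 1, -5, -1, -5, 7, 3, 5; Σd² = 160
ρ = 1 − 6Σd² / [n(n²−1)] = 1 − 6×160 / (8×63) = 1 − 960/504 ≈ -0.9048

-0.9048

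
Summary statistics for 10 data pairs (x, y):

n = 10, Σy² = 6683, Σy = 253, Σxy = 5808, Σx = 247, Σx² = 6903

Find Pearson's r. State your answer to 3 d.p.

r = (nΣxy − ΣxΣy) / √[(nΣx² − (Σx)²)(nΣy² − (Σy)²)]
Numerator: 10×5808 − 247×253 = -4411
Denominator: √[(69030 − 61009)(66830 − 64009)] = √[8021 × 2821] = 4756.8100
r = -4411 / 4756.8100 ≈ -0.927

-0.927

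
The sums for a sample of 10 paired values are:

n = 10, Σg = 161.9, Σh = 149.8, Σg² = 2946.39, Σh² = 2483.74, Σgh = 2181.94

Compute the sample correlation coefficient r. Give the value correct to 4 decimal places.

r = (nΣgh − ΣgΣh) / √[(nΣg² − (Σg)²)(nΣh² − (Σh)²)]
Numerator: 10×2181.94 − 161.9×149.8 = -2433.22
Denominator: √[(29463.9 − 26211.61)(24837.4 − 22440.04)] = √[3252.29 × 2397.36] = 2792.2947
r = -2433.22 / 2792.2947 ≈ -0.8714

-0.8714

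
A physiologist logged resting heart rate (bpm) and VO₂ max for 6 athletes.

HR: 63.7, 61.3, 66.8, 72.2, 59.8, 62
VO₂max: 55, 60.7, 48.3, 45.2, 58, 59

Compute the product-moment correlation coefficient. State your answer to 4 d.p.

n = 6, Σx = 385.8, Σy = 326.2, Σx² = 24910.5, Σy² = 17930.42, Σxy = 20840.69
nΣxy − ΣxΣy = 125044.14 − 125847.96 = -803.82
nΣx² − (Σx)² = 149463 − 148841.64 = 621.36; nΣy² − (Σy)² = 107582.52 − 106406.44 = 1176.08
r = -803.82 / √(621.36 × 1176.08) = -803.82 / 854.8503 ≈ -0.9403

-0.9403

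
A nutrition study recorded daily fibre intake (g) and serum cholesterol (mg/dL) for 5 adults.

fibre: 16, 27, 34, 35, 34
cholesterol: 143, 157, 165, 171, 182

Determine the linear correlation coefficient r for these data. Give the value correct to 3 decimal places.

0.898

n = 5, Σx = 146, Σy = 818, Σx² = 4522, Σy² = 134688, Σxy = 24310
nΣxy − ΣxΣy = 121550 − 119428 = 2122
nΣx² − (Σx)² = 22610 − 21316 = 1294; nΣy² − (Σy)² = 673440 − 669124 = 4316
r = 2122 / √(1294 × 4316) = 2122 / 2363.2401 ≈ 0.898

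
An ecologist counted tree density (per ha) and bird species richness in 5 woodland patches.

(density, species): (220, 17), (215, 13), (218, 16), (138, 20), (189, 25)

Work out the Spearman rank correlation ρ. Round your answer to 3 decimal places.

-0.500

Rank density: 5, 3, 4, 1, 2
Rank species: 3, 1, 2, 4, 5
d = rank(density) − rank(species): 2, 2, 2, -3, -3; Σd² = 30
ρ = 1 − 6Σd² / [n(n²−1)] = 1 − 6×30 / (5×24) = 1 − 180/120 ≈ -0.500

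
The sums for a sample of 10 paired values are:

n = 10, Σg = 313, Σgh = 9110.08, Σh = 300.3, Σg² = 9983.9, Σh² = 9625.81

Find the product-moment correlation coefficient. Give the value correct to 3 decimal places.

r = (nΣgh − ΣgΣh) / √[(nΣg² − (Σg)²)(nΣh² − (Σh)²)]
Numerator: 10×9110.08 − 313×300.3 = -2893.1
Denominator: √[(99839 − 97969)(96258.1 − 90180.09)] = √[1870 × 6078.01] = 3371.3319
r = -2893.1 / 3371.3319 ≈ -0.858

-0.858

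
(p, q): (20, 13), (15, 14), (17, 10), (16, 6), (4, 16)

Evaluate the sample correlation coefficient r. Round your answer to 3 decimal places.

n = 5, Σp = 72, Σq = 59, Σp² = 1186, Σq² = 757, Σpq = 800
nΣpq − ΣpΣq = 4000 − 4248 = -248
nΣp² − (Σp)² = 5930 − 5184 = 746; nΣq² − (Σq)² = 3785 − 3481 = 304
r = -248 / √(746 × 304) = -248 / 476.2184 ≈ -0.521

-0.521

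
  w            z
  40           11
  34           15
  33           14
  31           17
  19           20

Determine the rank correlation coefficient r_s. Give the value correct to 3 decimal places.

-0.900

Rank w: 5, 4, 3, 2, 1
Rank z: 1, 3, 2, 4, 5
d = rank(w) − rank(z): 4, 1, 1, -2, -4; Σd² = 38
ρ = 1 − 6Σd² / [n(n²−1)] = 1 − 6×38 / (5×24) = 1 − 228/120 ≈ -0.900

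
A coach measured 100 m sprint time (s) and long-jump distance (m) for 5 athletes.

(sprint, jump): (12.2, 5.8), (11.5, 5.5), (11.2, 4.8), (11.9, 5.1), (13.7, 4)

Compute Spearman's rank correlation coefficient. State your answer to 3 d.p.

-0.100

Rank sprint: 4, 2, 1, 3, 5
Rank jump: 5, 4, 2, 3, 1
d = rank(sprint) − rank(jump): -1, -2, -1, 0, 4; Σd² = 22
ρ = 1 − 6Σd² / [n(n²−1)] = 1 − 6×22 / (5×24) = 1 − 132/120 ≈ -0.100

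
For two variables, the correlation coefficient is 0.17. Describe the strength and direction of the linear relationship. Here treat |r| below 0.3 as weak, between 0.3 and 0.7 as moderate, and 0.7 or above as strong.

r = 0.17 > 0 so the relationship is positive.
|r| = 0.17, which falls in the weak range.

weak positive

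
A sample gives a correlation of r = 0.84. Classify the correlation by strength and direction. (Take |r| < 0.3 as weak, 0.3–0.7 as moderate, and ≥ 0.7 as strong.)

r = 0.84 > 0 so the relationship is positive.
|r| = 0.84, which falls in the strong range.

strong positive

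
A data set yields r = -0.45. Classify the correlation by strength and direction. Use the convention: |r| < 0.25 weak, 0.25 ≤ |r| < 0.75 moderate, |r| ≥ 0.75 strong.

moderate negative

r = -0.45 < 0 so the relationship is negative.
|r| = 0.45, which falls in the moderate range.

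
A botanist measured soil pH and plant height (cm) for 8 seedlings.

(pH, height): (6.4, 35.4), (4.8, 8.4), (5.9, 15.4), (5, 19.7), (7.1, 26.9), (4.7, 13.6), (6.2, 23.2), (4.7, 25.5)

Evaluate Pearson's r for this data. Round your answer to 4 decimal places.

n = 8, Σx = 44.8, Σy = 168.1, Σx² = 256.84, Σy² = 4046.03, Σxy = 974.84
nΣxy − ΣxΣy = 7798.72 − 7530.88 = 267.84
nΣx² − (Σx)² = 2054.72 − 2007.04 = 47.68; nΣy² − (Σy)² = 32368.24 − 28257.61 = 4110.63
r = 267.84 / √(47.68 × 4110.63) = 267.84 / 442.7130 ≈ 0.6050

0.6050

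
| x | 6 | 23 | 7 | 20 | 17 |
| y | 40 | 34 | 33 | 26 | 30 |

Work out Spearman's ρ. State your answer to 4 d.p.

Rank x: 1, 5, 2, 4, 3
Rank y: 5, 4, 3, 1, 2
d = rank(x) − rank(y): -4, 1, -1, 3, 1; Σd² = 28
ρ = 1 − 6Σd² / [n(n²−1)] = 1 − 6×28 / (5×24) = 1 − 168/120 ≈ -0.4000

-0.4000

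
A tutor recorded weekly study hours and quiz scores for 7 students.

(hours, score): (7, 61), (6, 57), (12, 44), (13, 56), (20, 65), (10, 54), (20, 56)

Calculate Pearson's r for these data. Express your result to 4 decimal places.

n = 7, Σx = 88, Σy = 393, Σx² = 1298, Σy² = 22319, Σxy = 4985
nΣxy − ΣxΣy = 34895 − 34584 = 311
nΣx² − (Σx)² = 9086 − 7744 = 1342; nΣy² − (Σy)² = 156233 − 154449 = 1784
r = 311 / √(1342 × 1784) = 311 / 1547.2970 ≈ 0.2010

0.2010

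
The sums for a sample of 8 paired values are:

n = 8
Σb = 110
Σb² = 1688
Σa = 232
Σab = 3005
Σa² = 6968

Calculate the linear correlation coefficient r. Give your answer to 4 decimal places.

r = (nΣab − ΣaΣb) / √[(nΣa² − (Σa)²)(nΣb² − (Σb)²)]
Numerator: 8×3005 − 232×110 = -1480
Denominator: √[(55744 − 53824)(13504 − 12100)] = √[1920 × 1404] = 1641.8526
r = -1480 / 1641.8526 ≈ -0.9014

-0.9014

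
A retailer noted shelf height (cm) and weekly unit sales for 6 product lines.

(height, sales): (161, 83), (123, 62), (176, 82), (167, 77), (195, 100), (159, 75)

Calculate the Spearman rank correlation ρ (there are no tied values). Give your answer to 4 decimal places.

0.8286

Rank height: 3, 1, 5, 4, 6, 2
Rank sales: 5, 1, 4, 3, 6, 2
d = rank(height) − rank(sales): -2, 0, 1, 1, 0, 0; Σd² = 6
ρ = 1 − 6Σd² / [n(n²−1)] = 1 − 6×6 / (6×35) = 1 − 36/210 ≈ 0.8286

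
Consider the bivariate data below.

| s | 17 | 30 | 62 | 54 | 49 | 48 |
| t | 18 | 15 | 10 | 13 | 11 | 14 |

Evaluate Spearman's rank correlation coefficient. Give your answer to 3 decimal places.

-0.943

Rank s: 1, 2, 6, 5, 4, 3
Rank t: 6, 5, 1, 3, 2, 4
d = rank(s) − rank(t): -5, -3, 5, 2, 2, -1; Σd² = 68
ρ = 1 − 6Σd² / [n(n²−1)] = 1 − 6×68 / (6×35) = 1 − 408/210 ≈ -0.943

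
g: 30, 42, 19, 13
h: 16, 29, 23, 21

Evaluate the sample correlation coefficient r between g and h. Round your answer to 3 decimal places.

n = 4, Σg = 104, Σh = 89, Σg² = 3194, Σh² = 2067, Σgh = 2408
nΣgh − ΣgΣh = 9632 − 9256 = 376
nΣg² − (Σg)² = 12776 − 10816 = 1960; nΣh² − (Σh)² = 8268 − 7921 = 347
r = 376 / √(1960 × 347) = 376 / 824.6939 ≈ 0.456

0.456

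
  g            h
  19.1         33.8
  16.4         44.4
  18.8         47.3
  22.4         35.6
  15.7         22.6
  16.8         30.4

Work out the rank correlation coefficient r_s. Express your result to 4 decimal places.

Rank g: 5, 2, 4, 6, 1, 3
Rank h: 3, 5, 6, 4, 1, 2
d = rank(g) − rank(h): 2, -3, -2, 2, 0, 1; Σd² = 22
ρ = 1 − 6Σd² / [n(n²−1)] = 1 − 6×22 / (6×35) = 1 − 132/210 ≈ 0.3714

0.3714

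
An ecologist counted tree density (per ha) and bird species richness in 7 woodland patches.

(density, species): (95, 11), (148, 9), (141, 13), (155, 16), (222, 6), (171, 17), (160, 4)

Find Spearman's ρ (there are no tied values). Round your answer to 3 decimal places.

Rank density: 1, 3, 2, 4, 7, 6, 5
Rank species: 4, 3, 5, 6, 2, 7, 1
d = rank(density) − rank(species): -3, 0, -3, -2, 5, -1, 4; Σd² = 64
ρ = 1 − 6Σd² / [n(n²−1)] = 1 − 6×64 / (7×48) = 1 − 384/336 ≈ -0.143

-0.143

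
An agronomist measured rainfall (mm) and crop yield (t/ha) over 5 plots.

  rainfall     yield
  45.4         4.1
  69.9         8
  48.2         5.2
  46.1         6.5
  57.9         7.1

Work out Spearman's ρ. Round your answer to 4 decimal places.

0.9000

Rank rainfall: 1, 5, 3, 2, 4
Rank yield: 1, 5, 2, 3, 4
d = rank(rainfall) − rank(yield): 0, 0, 1, -1, 0; Σd² = 2
ρ = 1 − 6Σd² / [n(n²−1)] = 1 − 6×2 / (5×24) = 1 − 12/120 ≈ 0.9000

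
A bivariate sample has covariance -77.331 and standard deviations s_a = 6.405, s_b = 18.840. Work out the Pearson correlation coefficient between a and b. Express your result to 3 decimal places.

-0.641

r = Cov(a,b) / (s_a · s_b) = -77.331 / (6.405 × 18.840)
  = -77.331 / 120.6702 ≈ -0.641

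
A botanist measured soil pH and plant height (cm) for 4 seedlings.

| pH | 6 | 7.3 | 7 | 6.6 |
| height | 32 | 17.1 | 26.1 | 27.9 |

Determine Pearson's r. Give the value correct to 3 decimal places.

-0.913

n = 4, Σx = 26.9, Σy = 103.1, Σx² = 181.85, Σy² = 2776.03, Σxy = 683.67
nΣxy − ΣxΣy = 2734.68 − 2773.39 = -38.71
nΣx² − (Σx)² = 727.4 − 723.61 = 3.79; nΣy² − (Σy)² = 11104.12 − 10629.61 = 474.51
r = -38.71 / √(3.79 × 474.51) = -38.71 / 42.4075 ≈ -0.913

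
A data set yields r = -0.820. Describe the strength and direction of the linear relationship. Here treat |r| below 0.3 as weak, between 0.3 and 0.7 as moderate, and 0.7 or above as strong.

r = -0.820 < 0 so the relationship is negative.
|r| = 0.820, which falls in the strong range.

strong negative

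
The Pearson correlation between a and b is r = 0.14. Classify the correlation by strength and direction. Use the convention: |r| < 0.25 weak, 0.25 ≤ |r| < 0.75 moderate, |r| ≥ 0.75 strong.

weak positive

r = 0.14 > 0 so the relationship is positive.
|r| = 0.14, which falls in the weak range.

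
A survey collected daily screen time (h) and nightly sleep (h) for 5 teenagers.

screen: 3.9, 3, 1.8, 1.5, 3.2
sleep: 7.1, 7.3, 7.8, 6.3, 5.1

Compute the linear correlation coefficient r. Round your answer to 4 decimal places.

-0.1531

n = 5, Σx = 13.4, Σy = 33.6, Σx² = 39.94, Σy² = 230.24, Σxy = 89.4
nΣxy − ΣxΣy = 447 − 450.24 = -3.24
nΣx² − (Σx)² = 199.7 − 179.56 = 20.14; nΣy² − (Σy)² = 1151.2 − 1128.96 = 22.24
r = -3.24 / √(20.14 × 22.24) = -3.24 / 21.1640 ≈ -0.1531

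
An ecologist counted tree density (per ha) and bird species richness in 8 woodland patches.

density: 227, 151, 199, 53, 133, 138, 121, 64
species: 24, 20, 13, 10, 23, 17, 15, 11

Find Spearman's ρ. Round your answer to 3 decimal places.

0.690

Rank density: 8, 6, 7, 1, 4, 5, 3, 2
Rank species: 8, 6, 3, 1, 7, 5, 4, 2
d = rank(density) − rank(species): 0, 0, 4, 0, -3, 0, -1, 0; Σd² = 26
ρ = 1 − 6Σd² / [n(n²−1)] = 1 − 6×26 / (8×63) = 1 − 156/504 ≈ 0.690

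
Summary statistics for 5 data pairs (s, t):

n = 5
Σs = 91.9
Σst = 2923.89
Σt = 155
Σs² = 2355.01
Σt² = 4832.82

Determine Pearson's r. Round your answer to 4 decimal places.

0.5510

r = (nΣst − ΣsΣt) / √[(nΣs² − (Σs)²)(nΣt² − (Σt)²)]
Numerator: 5×2923.89 − 91.9×155 = 374.95
Denominator: √[(11775.05 − 8445.61)(24164.1 − 24025)] = √[3329.44 × 139.1] = 680.5330
r = 374.95 / 680.5330 ≈ 0.5510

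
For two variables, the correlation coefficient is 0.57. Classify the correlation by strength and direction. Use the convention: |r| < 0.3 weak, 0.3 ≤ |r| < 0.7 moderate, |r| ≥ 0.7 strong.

moderate positive

r = 0.57 > 0 so the relationship is positive.
|r| = 0.57, which falls in the moderate range.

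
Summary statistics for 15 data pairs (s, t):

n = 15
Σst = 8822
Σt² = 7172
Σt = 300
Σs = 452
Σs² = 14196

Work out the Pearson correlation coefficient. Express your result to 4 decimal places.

-0.2654

r = (nΣst − ΣsΣt) / √[(nΣs² − (Σs)²)(nΣt² − (Σt)²)]
Numerator: 15×8822 − 452×300 = -3270
Denominator: √[(212940 − 204304)(107580 − 90000)] = √[8636 × 17580] = 12321.5616
r = -3270 / 12321.5616 ≈ -0.2654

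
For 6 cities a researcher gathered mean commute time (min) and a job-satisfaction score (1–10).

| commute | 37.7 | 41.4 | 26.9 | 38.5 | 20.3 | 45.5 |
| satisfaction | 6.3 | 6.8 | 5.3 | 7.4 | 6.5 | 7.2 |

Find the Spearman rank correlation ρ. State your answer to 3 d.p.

Rank commute: 3, 5, 2, 4, 1, 6
Rank satisfaction: 2, 4, 1, 6, 3, 5
d = rank(commute) − rank(satisfaction): 1, 1, 1, -2, -2, 1; Σd² = 12
ρ = 1 − 6Σd² / [n(n²−1)] = 1 − 6×12 / (6×35) = 1 − 72/210 ≈ 0.657

0.657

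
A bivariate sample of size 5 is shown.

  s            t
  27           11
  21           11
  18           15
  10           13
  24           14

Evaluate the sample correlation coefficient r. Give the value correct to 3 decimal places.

-0.343

n = 5, Σs = 100, Σt = 64, Σs² = 2170, Σt² = 832, Σst = 1264
nΣst − ΣsΣt = 6320 − 6400 = -80
nΣs² − (Σs)² = 10850 − 10000 = 850; nΣt² − (Σt)² = 4160 − 4096 = 64
r = -80 / √(850 × 64) = -80 / 233.2381 ≈ -0.343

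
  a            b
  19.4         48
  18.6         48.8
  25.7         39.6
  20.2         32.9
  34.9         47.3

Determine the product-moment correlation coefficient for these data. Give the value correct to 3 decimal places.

n = 5, Σa = 118.8, Σb = 216.6, Σa² = 3008.86, Σb² = 9573.3, Σab = 5171.95
nΣab − ΣaΣb = 25859.75 − 25732.08 = 127.67
nΣa² − (Σa)² = 15044.3 − 14113.44 = 930.86; nΣb² − (Σb)² = 47866.5 − 46915.56 = 950.94
r = 127.67 / √(930.86 × 950.94) = 127.67 / 940.8464 ≈ 0.136

0.136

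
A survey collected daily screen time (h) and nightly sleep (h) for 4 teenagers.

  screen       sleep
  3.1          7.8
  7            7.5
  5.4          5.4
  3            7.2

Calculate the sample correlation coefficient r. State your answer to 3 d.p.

-0.256

n = 4, Σx = 18.5, Σy = 27.9, Σx² = 96.77, Σy² = 198.09, Σxy = 127.44
nΣxy − ΣxΣy = 509.76 − 516.15 = -6.39
nΣx² − (Σx)² = 387.08 − 342.25 = 44.83; nΣy² − (Σy)² = 792.36 − 778.41 = 13.95
r = -6.39 / √(44.83 × 13.95) = -6.39 / 25.0076 ≈ -0.256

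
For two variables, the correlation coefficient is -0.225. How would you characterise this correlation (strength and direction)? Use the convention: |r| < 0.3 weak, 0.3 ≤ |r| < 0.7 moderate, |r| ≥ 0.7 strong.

r = -0.225 < 0 so the relationship is negative.
|r| = 0.225, which falls in the weak range.

weak negative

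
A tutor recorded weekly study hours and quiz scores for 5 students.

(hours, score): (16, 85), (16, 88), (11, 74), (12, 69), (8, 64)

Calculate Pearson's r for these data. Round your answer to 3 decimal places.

0.949

n = 5, Σx = 63, Σy = 380, Σx² = 841, Σy² = 29302, Σxy = 4922
nΣxy − ΣxΣy = 24610 − 23940 = 670
nΣx² − (Σx)² = 4205 − 3969 = 236; nΣy² − (Σy)² = 146510 − 144400 = 2110
r = 670 / √(236 × 2110) = 670 / 705.6628 ≈ 0.949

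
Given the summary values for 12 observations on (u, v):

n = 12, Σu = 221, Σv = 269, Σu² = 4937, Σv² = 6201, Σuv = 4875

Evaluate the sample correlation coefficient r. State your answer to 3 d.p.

-0.205

r = (nΣuv − ΣuΣv) / √[(nΣu² − (Σu)²)(nΣv² − (Σv)²)]
Numerator: 12×4875 − 221×269 = -949
Denominator: √[(59244 − 48841)(74412 − 72361)] = √[10403 × 2051] = 4619.1507
r = -949 / 4619.1507 ≈ -0.205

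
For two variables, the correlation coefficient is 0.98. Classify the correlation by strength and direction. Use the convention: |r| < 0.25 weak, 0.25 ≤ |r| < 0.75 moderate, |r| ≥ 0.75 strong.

strong positive

r = 0.98 > 0 so the relationship is positive.
|r| = 0.98, which falls in the strong range.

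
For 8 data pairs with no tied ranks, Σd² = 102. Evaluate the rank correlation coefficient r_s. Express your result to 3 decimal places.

-0.214

ρ = 1 − 6Σd² / [n(n²−1)] = 1 − 6×102 / (8×63)
  = 1 − 612/504 = 1 − 1.2143 ≈ -0.214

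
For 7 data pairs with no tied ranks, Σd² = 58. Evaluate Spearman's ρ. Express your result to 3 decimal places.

ρ = 1 − 6Σd² / [n(n²−1)] = 1 − 6×58 / (7×48)
  = 1 − 348/336 = 1 − 1.0357 ≈ -0.036

-0.036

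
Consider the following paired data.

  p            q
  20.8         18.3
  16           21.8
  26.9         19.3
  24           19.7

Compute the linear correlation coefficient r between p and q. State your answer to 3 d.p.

-0.623

n = 4, Σp = 87.7, Σq = 79.1, Σp² = 1988.25, Σq² = 1570.71, Σpq = 1721.41
nΣpq − ΣpΣq = 6885.64 − 6937.07 = -51.43
nΣp² − (Σp)² = 7953 − 7691.29 = 261.71; nΣq² − (Σq)² = 6282.84 − 6256.81 = 26.03
r = -51.43 / √(261.71 × 26.03) = -51.43 / 82.5367 ≈ -0.623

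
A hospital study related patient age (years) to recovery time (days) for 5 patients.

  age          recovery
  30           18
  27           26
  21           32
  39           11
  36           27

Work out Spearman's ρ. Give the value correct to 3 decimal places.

-0.700

Rank age: 3, 2, 1, 5, 4
Rank recovery: 2, 3, 5, 1, 4
d = rank(age) − rank(recovery): 1, -1, -4, 4, 0; Σd² = 34
ρ = 1 − 6Σd² / [n(n²−1)] = 1 − 6×34 / (5×24) = 1 − 204/120 ≈ -0.700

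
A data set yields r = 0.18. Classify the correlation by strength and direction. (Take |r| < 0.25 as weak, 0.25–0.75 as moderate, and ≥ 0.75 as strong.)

weak positive

r = 0.18 > 0 so the relationship is positive.
|r| = 0.18, which falls in the weak range.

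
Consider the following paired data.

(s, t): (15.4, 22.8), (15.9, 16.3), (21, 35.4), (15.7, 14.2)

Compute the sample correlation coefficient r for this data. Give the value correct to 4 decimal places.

n = 4, Σs = 68, Σt = 88.7, Σs² = 1177.46, Σt² = 2240.33, Σst = 1576.63
nΣst − ΣsΣt = 6306.52 − 6031.6 = 274.92
nΣs² − (Σs)² = 4709.84 − 4624 = 85.84; nΣt² − (Σt)² = 8961.32 − 7867.69 = 1093.63
r = 274.92 / √(85.84 × 1093.63) = 274.92 / 306.3939 ≈ 0.8973

0.8973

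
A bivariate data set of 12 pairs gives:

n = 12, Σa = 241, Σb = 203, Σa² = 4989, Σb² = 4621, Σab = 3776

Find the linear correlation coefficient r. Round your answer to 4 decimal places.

r = (nΣab − ΣaΣb) / √[(nΣa² − (Σa)²)(nΣb² − (Σb)²)]
Numerator: 12×3776 − 241×203 = -3611
Denominator: √[(59868 − 58081)(55452 − 41209)] = √[1787 × 14243] = 5045.0214
r = -3611 / 5045.0214 ≈ -0.7158

-0.7158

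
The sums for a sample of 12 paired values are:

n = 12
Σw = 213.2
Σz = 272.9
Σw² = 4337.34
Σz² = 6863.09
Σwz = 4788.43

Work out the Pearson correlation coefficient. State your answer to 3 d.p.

r = (nΣwz − ΣwΣz) / √[(nΣw² − (Σw)²)(nΣz² − (Σz)²)]
Numerator: 12×4788.43 − 213.2×272.9 = -721.12
Denominator: √[(52048.08 − 45454.24)(82357.08 − 74474.41)] = √[6593.84 × 7882.67] = 7209.5121
r = -721.12 / 7209.5121 ≈ -0.100

-0.100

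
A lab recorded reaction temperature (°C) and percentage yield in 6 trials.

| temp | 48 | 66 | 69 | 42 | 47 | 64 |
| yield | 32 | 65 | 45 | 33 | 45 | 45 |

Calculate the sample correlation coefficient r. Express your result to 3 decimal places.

n = 6, Σx = 336, Σy = 265, Σx² = 19490, Σy² = 12413, Σxy = 15312
nΣxy − ΣxΣy = 91872 − 89040 = 2832
nΣx² − (Σx)² = 116940 − 112896 = 4044; nΣy² − (Σy)² = 74478 − 70225 = 4253
r = 2832 / √(4044 × 4253) = 2832 / 4147.1836 ≈ 0.683

0.683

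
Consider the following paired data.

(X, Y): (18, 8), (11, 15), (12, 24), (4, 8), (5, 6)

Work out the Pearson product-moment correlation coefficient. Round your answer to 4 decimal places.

0.2892

n = 5, ΣX = 50, ΣY = 61, ΣX² = 630, ΣY² = 965, ΣXY = 659
nΣXY − ΣXΣY = 3295 − 3050 = 245
nΣX² − (ΣX)² = 3150 − 2500 = 650; nΣY² − (ΣY)² = 4825 − 3721 = 1104
r = 245 / √(650 × 1104) = 245 / 847.1127 ≈ 0.2892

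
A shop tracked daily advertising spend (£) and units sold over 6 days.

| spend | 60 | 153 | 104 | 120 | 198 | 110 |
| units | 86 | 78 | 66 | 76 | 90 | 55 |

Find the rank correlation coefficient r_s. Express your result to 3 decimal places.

Rank spend: 1, 5, 2, 4, 6, 3
Rank units: 5, 4, 2, 3, 6, 1
d = rank(spend) − rank(units): -4, 1, 0, 1, 0, 2; Σd² = 22
ρ = 1 − 6Σd² / [n(n²−1)] = 1 − 6×22 / (6×35) = 1 − 132/210 ≈ 0.371

0.371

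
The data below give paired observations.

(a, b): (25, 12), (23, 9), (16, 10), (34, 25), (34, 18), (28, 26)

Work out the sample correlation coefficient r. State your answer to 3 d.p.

0.731

n = 6, Σa = 160, Σb = 100, Σa² = 4506, Σb² = 1950, Σab = 2857
nΣab − ΣaΣb = 17142 − 16000 = 1142
nΣa² − (Σa)² = 27036 − 25600 = 1436; nΣb² − (Σb)² = 11700 − 10000 = 1700
r = 1142 / √(1436 × 1700) = 1142 / 1562.4340 ≈ 0.731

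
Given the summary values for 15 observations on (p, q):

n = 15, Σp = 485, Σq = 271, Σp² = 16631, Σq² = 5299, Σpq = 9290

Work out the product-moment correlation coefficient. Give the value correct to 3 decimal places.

0.853

r = (nΣpq − ΣpΣq) / √[(nΣp² − (Σp)²)(nΣq² − (Σq)²)]
Numerator: 15×9290 − 485×271 = 7915
Denominator: √[(249465 − 235225)(79485 − 73441)] = √[14240 × 6044] = 9277.2065
r = 7915 / 9277.2065 ≈ 0.853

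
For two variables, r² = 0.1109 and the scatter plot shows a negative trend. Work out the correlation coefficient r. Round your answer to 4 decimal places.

|r| = √0.1109 = 0.3330
The association is negative, so r = −0.3330.

-0.3330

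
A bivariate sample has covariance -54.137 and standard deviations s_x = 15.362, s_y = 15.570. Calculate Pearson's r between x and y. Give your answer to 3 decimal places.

-0.226

r = Cov(x,y) / (s_x · s_y) = -54.137 / (15.362 × 15.570)
  = -54.137 / 239.1863 ≈ -0.226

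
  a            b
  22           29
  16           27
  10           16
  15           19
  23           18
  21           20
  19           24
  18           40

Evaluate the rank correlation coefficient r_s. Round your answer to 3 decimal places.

0.214

Rank a: 7, 3, 1, 2, 8, 6, 5, 4
Rank b: 7, 6, 1, 3, 2, 4, 5, 8
d = rank(a) − rank(b): 0, -3, 0, -1, 6, 2, 0, -4; Σd² = 66
ρ = 1 − 6Σd² / [n(n²−1)] = 1 − 6×66 / (8×63) = 1 − 396/504 ≈ 0.214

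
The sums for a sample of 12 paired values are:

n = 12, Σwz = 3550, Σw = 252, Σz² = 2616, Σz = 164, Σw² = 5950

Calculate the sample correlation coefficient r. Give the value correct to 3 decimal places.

0.213

r = (nΣwz − ΣwΣz) / √[(nΣw² − (Σw)²)(nΣz² − (Σz)²)]
Numerator: 12×3550 − 252×164 = 1272
Denominator: √[(71400 − 63504)(31392 − 26896)] = √[7896 × 4496] = 5958.2226
r = 1272 / 5958.2226 ≈ 0.213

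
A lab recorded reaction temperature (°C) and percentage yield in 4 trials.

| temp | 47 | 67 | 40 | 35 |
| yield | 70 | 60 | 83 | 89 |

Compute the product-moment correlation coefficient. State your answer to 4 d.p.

n = 4, Σx = 189, Σy = 302, Σx² = 9523, Σy² = 23310, Σxy = 13745
nΣxy − ΣxΣy = 54980 − 57078 = -2098
nΣx² − (Σx)² = 38092 − 35721 = 2371; nΣy² − (Σy)² = 93240 − 91204 = 2036
r = -2098 / √(2371 × 2036) = -2098 / 2197.1245 ≈ -0.9549

-0.9549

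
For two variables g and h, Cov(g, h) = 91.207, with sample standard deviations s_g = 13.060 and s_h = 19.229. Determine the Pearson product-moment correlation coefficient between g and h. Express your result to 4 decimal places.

r = Cov(g,h) / (s_g · s_h) = 91.207 / (13.060 × 19.229)
  = 91.207 / 251.1307 ≈ 0.3632

0.3632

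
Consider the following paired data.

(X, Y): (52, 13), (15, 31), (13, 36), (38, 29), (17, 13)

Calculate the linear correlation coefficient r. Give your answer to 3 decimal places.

n = 5, ΣX = 135, ΣY = 122, ΣX² = 4831, ΣY² = 3436, ΣXY = 2932
nΣXY − ΣXΣY = 14660 − 16470 = -1810
nΣX² − (ΣX)² = 24155 − 18225 = 5930; nΣY² − (ΣY)² = 17180 − 14884 = 2296
r = -1810 / √(5930 × 2296) = -1810 / 3689.8889 ≈ -0.491

-0.491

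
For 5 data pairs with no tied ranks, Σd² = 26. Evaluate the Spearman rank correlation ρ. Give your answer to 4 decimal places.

-0.3000

ρ = 1 − 6Σd² / [n(n²−1)] = 1 − 6×26 / (5×24)
  = 1 − 156/120 = 1 − 1.30000 ≈ -0.3000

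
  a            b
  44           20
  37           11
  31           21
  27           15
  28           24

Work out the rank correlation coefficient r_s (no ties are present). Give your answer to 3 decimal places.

Rank a: 5, 4, 3, 1, 2
Rank b: 3, 1, 4, 2, 5
d = rank(a) − rank(b): 2, 3, -1, -1, -3; Σd² = 24
ρ = 1 − 6Σd² / [n(n²−1)] = 1 − 6×24 / (5×24) = 1 − 144/120 ≈ -0.200

-0.200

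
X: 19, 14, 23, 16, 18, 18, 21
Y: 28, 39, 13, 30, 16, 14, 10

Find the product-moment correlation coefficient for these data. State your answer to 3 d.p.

n = 7, ΣX = 129, ΣY = 150, ΣX² = 2431, ΣY² = 3926, ΣXY = 2607
nΣXY − ΣXΣY = 18249 − 19350 = -1101
nΣX² − (ΣX)² = 17017 − 16641 = 376; nΣY² − (ΣY)² = 27482 − 22500 = 4982
r = -1101 / √(376 × 4982) = -1101 / 1368.6607 ≈ -0.804

-0.804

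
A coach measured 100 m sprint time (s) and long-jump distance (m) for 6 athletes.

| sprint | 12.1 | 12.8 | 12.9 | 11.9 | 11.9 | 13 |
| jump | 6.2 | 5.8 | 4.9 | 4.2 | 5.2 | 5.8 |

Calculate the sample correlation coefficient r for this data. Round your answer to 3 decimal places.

n = 6, Σx = 74.6, Σy = 32.1, Σx² = 928.88, Σy² = 174.41, Σxy = 399.73
nΣxy − ΣxΣy = 2398.38 − 2394.66 = 3.72
nΣx² − (Σx)² = 5573.28 − 5565.16 = 8.12; nΣy² − (Σy)² = 1046.46 − 1030.41 = 16.05
r = 3.72 / √(8.12 × 16.05) = 3.72 / 11.4160 ≈ 0.326

0.326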